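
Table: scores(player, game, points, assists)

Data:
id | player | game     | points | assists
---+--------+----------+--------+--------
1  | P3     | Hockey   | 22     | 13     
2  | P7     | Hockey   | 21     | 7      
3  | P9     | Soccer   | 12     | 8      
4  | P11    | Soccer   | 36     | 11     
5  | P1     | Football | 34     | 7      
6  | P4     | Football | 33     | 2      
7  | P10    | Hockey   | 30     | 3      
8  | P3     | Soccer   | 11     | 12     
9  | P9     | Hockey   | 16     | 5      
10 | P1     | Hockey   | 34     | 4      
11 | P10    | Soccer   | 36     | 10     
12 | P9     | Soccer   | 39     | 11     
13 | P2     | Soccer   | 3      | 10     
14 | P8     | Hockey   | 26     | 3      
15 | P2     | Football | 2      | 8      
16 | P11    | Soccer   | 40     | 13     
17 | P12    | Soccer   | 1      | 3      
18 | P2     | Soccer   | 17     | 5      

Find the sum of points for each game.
SELECT game, SUM(points) as result
FROM scores
GROUP BY game

Result:
  Football: 69
  Hockey: 149
  Soccer: 195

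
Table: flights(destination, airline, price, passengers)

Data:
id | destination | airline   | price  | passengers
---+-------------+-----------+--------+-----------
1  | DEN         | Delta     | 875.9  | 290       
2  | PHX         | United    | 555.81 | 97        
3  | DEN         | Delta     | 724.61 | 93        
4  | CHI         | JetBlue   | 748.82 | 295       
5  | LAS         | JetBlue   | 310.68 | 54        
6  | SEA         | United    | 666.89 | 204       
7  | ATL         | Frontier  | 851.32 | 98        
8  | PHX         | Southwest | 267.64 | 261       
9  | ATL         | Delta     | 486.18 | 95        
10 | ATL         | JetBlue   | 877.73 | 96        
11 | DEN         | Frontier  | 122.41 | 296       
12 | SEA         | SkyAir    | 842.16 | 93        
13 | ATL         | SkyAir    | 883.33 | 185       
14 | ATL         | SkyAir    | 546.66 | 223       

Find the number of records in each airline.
SELECT airline, COUNT(*) as count
FROM flights
GROUP BY airline

Result:
  Delta: 3
  Frontier: 2
  JetBlue: 3
  SkyAir: 3
  Southwest: 1
  United: 2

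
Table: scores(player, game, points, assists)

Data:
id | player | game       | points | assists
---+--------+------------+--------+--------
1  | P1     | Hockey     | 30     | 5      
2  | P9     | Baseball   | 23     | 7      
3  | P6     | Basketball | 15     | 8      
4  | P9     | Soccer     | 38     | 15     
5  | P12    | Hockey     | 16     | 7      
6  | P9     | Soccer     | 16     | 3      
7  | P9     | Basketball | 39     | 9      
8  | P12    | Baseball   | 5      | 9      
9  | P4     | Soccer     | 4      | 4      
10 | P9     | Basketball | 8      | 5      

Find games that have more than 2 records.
SELECT game, COUNT(*) as cnt
FROM scores
GROUP BY game
HAVING COUNT(*) > 2

Result:
  Basketball: 3
  Soccer: 3

Note: HAVING filters groups after aggregation, WHERE filters rows before.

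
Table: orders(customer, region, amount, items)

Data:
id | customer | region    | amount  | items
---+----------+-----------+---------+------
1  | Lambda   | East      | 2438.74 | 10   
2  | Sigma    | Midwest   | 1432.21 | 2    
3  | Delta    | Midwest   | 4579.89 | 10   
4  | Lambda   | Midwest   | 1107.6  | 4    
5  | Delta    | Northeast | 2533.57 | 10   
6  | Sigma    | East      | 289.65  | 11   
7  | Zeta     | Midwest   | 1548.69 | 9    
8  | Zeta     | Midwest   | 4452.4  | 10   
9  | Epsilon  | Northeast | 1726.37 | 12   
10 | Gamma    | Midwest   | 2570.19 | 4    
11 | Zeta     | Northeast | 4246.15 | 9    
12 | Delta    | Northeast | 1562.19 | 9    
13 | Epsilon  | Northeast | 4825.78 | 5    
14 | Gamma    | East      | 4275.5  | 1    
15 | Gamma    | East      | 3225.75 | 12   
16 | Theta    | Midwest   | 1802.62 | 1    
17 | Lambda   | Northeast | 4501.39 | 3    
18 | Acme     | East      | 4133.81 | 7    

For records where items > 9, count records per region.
SELECT region, COUNT(*)
FROM orders
WHERE items > 9
GROUP BY region

Note: WHERE filters rows before grouping.

Result:
  East: 3
  Midwest: 2
  Northeast: 2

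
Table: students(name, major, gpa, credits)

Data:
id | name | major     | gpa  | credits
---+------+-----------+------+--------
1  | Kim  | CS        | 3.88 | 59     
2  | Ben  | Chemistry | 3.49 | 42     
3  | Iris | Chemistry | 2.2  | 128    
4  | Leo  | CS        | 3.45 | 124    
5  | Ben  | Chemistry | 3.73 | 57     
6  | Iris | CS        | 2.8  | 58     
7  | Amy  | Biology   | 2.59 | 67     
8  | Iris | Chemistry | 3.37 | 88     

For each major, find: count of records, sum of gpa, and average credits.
SELECT major,
       COUNT(*) as cnt,
       SUM(gpa) as total_gpa,
       AVG(credits) as avg_credits
FROM students
GROUP BY major

Result:
  Biology: 1 records, 2.59 total gpa, 67.00 avg credits
  CS: 3 records, 10.13 total gpa, 80.33 avg credits
  Chemistry: 4 records, 12.79 total gpa, 78.75 avg credits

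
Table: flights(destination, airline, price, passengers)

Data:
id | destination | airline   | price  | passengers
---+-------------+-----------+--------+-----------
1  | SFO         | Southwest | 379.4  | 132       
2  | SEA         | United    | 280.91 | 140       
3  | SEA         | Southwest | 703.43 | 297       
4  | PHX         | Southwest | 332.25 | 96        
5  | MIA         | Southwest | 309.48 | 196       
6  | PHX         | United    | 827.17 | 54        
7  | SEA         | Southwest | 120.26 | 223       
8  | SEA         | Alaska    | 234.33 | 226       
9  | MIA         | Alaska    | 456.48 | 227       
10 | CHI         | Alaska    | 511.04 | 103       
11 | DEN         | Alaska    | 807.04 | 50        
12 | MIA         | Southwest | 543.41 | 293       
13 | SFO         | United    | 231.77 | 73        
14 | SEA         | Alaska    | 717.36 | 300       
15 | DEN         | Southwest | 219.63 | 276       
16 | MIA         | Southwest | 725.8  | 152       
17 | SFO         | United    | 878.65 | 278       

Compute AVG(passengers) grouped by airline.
SELECT airline, AVG(passengers) as result
FROM flights
GROUP BY airline

Result:
  Alaska: 181.20
  Southwest: 208.13
  United: 136.25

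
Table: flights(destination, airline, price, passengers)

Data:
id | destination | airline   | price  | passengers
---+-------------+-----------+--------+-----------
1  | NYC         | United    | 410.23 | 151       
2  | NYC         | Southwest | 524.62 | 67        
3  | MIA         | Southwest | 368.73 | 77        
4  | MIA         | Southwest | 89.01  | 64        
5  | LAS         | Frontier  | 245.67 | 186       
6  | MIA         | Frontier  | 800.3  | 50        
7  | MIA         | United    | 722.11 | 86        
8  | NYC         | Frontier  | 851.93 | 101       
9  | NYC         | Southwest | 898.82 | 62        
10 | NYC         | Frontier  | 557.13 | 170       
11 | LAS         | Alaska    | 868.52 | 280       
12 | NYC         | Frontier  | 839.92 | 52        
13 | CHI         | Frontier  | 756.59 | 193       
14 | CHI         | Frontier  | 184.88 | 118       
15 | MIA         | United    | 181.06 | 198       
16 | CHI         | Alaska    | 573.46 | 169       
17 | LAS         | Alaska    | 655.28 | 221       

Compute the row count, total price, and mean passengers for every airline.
SELECT airline,
       COUNT(*) as cnt,
       SUM(price) as total_price,
       AVG(passengers) as avg_passengers
FROM flights
GROUP BY airline

Result:
  Alaska: 3 records, 2097.26 total price, 223.33 avg passengers
  Frontier: 7 records, 4236.42 total price, 124.29 avg passengers
  Southwest: 4 records, 1881.18 total price, 67.50 avg passengers
  United: 3 records, 1313.40 total price, 145.00 avg passengers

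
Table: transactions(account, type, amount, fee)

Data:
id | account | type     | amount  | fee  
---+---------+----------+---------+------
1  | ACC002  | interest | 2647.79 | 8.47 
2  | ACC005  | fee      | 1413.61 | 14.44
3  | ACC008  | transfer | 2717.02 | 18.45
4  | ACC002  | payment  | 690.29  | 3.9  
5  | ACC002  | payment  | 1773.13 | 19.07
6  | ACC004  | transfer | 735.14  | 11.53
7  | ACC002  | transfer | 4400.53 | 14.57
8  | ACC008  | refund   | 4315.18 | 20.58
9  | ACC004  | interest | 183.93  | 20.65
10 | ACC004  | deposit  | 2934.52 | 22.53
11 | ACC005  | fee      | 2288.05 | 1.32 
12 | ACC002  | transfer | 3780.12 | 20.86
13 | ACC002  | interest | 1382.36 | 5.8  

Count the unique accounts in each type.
SELECT type, COUNT(DISTINCT account)
FROM transactions
GROUP BY type

Result:
  deposit: 1 distinct
  fee: 1 distinct
  interest: 2 distinct
  payment: 1 distinct
  refund: 1 distinct
  transfer: 3 distinct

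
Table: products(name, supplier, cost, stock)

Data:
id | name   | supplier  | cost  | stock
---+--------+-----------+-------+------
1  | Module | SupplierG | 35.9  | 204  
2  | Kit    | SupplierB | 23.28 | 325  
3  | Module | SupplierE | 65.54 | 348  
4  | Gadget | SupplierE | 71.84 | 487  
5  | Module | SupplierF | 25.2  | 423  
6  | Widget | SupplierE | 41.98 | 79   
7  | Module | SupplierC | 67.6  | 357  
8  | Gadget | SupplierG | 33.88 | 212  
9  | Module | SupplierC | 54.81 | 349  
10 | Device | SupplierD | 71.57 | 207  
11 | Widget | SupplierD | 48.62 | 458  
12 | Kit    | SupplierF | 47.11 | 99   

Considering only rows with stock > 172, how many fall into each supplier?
SELECT supplier, COUNT(*)
FROM products
WHERE stock > 172
GROUP BY supplier

Note: WHERE filters rows before grouping.

Result:
  SupplierB: 1
  SupplierC: 2
  SupplierD: 2
  SupplierE: 2
  SupplierF: 1
  SupplierG: 2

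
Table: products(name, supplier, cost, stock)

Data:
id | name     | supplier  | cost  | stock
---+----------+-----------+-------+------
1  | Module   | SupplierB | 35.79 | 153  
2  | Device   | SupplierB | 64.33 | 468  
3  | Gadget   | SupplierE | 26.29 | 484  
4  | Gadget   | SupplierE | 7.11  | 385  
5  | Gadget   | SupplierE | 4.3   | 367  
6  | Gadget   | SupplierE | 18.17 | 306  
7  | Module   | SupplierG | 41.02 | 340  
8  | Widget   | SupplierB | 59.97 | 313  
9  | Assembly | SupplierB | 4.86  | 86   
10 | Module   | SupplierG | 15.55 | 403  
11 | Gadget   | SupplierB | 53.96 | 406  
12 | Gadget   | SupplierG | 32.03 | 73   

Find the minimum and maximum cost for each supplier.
SELECT supplier, MIN(cost), MAX(cost)
FROM products
GROUP BY supplier

Result:
  SupplierB: min=4.86, max=64.33
  SupplierE: min=4.30, max=26.29
  SupplierG: min=15.55, max=41.02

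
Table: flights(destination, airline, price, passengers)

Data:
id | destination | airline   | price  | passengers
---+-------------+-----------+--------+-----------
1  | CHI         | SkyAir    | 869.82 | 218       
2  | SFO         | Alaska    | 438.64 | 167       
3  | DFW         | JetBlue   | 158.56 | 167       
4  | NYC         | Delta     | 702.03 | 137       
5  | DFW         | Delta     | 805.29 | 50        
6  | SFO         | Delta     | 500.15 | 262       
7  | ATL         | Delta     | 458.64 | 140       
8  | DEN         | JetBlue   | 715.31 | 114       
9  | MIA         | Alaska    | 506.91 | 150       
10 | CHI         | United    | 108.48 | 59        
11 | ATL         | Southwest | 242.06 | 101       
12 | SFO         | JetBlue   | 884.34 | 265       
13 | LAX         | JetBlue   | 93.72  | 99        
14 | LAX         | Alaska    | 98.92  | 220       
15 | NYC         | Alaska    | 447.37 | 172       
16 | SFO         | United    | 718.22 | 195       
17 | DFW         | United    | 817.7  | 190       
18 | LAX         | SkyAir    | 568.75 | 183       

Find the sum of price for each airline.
SELECT airline, SUM(price) as result
FROM flights
GROUP BY airline

Result:
  Alaska: 1491.84
  Delta: 2466.11
  JetBlue: 1851.93
  SkyAir: 1438.57
  Southwest: 242.06
  United: 1644.40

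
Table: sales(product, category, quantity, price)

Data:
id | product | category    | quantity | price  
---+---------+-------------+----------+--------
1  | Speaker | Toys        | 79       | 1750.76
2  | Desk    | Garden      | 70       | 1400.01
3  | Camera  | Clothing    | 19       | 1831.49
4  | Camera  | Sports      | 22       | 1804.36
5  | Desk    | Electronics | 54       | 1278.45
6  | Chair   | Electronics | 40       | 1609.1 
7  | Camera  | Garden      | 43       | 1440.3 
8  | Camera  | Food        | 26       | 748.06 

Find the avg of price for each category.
SELECT category, AVG(price) as result
FROM sales
GROUP BY category

Result:
  Clothing: 1831.49
  Electronics: 1443.78
  Food: 748.06
  Garden: 1420.16
  Sports: 1804.36
  Toys: 1750.76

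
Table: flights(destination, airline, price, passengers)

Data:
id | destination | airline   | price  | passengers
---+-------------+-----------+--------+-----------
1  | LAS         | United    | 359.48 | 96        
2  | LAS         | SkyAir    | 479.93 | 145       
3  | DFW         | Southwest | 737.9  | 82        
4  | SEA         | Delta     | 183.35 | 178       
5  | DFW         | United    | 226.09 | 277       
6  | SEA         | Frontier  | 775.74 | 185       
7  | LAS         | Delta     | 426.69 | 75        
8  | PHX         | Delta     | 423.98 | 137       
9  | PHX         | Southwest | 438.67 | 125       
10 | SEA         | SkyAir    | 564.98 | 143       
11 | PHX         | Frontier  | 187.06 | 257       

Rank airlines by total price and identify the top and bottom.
SELECT airline, SUM(price)
FROM flights
GROUP BY airline
ORDER BY SUM(price)

All groups:
  United: 585.57
  Frontier: 962.80
  Delta: 1034.02
  SkyAir: 1044.91
  Southwest: 1176.57

Highest: Southwest (1176.57)
Lowest: United (585.57)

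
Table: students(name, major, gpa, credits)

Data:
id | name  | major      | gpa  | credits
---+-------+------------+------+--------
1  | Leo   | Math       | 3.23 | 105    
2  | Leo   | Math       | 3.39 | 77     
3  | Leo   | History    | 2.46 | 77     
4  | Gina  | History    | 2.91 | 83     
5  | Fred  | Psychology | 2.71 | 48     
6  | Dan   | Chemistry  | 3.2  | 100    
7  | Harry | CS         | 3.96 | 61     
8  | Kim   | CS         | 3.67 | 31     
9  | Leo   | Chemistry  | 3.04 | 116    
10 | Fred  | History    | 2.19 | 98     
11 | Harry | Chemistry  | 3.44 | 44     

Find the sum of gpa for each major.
SELECT major, SUM(gpa) as result
FROM students
GROUP BY major

Result:
  CS: 7.63
  Chemistry: 9.68
  History: 7.56
  Math: 6.62
  Psychology: 2.71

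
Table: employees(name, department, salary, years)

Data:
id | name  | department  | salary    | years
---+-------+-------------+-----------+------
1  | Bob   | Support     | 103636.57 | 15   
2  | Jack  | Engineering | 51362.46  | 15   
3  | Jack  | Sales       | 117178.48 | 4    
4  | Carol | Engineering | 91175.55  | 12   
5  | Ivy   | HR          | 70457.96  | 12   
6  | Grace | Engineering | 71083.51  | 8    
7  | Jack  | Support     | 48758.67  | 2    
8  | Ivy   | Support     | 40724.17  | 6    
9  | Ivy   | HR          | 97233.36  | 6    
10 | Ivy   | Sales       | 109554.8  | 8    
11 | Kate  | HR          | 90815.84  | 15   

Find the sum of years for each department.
SELECT department, SUM(years) as result
FROM employees
GROUP BY department

Result:
  Engineering: 35
  HR: 33
  Sales: 12
  Support: 23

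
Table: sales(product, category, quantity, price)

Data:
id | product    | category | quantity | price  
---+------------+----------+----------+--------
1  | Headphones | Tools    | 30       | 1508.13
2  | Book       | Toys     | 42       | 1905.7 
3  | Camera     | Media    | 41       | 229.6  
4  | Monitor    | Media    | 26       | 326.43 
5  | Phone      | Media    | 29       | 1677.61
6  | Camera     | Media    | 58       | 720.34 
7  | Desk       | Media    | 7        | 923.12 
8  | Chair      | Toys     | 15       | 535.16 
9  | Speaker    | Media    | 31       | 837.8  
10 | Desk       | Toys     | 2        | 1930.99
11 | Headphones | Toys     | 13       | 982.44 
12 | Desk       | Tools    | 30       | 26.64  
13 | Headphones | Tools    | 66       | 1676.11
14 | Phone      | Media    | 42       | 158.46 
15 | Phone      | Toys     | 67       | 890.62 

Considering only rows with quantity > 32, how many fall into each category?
SELECT category, COUNT(*)
FROM sales
WHERE quantity > 32
GROUP BY category

Note: WHERE filters rows before grouping.

Result:
  Media: 3
  Tools: 1
  Toys: 2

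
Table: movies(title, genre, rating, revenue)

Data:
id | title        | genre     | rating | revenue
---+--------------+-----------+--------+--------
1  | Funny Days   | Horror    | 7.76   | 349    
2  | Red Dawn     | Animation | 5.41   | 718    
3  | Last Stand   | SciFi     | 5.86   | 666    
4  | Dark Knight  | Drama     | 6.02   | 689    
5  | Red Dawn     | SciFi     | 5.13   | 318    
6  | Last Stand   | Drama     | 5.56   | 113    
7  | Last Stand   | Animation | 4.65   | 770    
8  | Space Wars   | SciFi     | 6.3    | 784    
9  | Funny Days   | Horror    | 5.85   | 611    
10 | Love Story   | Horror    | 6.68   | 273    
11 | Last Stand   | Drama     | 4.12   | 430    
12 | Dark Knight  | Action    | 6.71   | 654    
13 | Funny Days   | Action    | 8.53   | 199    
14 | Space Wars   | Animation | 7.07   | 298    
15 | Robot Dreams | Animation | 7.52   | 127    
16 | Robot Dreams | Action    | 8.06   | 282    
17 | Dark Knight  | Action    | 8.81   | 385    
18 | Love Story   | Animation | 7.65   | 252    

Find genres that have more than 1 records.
SELECT genre, COUNT(*) as cnt
FROM movies
GROUP BY genre
HAVING COUNT(*) > 1

Result:
  Action: 4
  Animation: 5
  Drama: 3
  Horror: 3
  SciFi: 3

Note: HAVING filters groups after aggregation, WHERE filters rows before.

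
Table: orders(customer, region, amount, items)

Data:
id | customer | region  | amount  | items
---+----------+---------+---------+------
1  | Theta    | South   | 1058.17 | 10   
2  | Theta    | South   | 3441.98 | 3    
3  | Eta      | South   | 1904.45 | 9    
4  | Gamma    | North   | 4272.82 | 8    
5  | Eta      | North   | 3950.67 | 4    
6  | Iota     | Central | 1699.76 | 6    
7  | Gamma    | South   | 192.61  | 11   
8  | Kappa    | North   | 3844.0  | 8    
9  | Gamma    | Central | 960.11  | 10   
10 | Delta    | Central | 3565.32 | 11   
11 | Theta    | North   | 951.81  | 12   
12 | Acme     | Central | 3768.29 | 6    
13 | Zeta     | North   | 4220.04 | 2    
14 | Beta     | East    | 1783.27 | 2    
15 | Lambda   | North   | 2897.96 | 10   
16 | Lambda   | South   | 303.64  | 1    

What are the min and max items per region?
SELECT region, MIN(items), MAX(items)
FROM orders
GROUP BY region

Result:
  Central: min=6, max=11
  East: min=2, max=2
  North: min=2, max=12
  South: min=1, max=11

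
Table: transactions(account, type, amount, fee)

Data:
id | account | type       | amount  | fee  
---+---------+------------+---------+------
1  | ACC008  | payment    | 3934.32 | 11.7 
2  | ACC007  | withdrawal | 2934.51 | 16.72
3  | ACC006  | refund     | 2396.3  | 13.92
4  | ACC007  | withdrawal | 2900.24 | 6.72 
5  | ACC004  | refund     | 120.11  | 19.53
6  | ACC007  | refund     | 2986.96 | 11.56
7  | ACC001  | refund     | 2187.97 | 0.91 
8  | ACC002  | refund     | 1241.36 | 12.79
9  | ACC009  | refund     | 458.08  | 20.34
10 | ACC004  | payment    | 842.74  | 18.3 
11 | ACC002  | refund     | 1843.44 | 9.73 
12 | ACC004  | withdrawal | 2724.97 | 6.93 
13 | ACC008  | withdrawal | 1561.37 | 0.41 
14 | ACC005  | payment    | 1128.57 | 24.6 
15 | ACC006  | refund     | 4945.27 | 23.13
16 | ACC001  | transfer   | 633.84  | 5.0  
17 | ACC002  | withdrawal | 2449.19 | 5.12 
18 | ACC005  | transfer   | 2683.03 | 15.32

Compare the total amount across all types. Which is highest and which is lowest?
SELECT type, SUM(amount)
FROM transactions
GROUP BY type
ORDER BY SUM(amount)

All groups:
  transfer: 3316.87
  payment: 5905.63
  withdrawal: 12570.28
  refund: 16179.49

Highest: refund (16179.49)
Lowest: transfer (3316.87)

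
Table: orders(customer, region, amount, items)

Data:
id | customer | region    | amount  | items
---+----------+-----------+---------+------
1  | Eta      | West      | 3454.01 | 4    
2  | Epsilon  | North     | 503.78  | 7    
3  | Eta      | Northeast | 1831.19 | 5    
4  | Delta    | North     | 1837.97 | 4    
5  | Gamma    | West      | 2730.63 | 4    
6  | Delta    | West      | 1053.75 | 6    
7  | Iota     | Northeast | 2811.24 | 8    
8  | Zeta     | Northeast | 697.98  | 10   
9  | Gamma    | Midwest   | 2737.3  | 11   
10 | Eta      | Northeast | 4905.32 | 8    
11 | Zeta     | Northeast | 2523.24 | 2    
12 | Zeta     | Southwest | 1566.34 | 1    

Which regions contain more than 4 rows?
SELECT region, COUNT(*) as cnt
FROM orders
GROUP BY region
HAVING COUNT(*) > 4

Result:
  Northeast: 5

Note: HAVING filters groups after aggregation, WHERE filters rows before.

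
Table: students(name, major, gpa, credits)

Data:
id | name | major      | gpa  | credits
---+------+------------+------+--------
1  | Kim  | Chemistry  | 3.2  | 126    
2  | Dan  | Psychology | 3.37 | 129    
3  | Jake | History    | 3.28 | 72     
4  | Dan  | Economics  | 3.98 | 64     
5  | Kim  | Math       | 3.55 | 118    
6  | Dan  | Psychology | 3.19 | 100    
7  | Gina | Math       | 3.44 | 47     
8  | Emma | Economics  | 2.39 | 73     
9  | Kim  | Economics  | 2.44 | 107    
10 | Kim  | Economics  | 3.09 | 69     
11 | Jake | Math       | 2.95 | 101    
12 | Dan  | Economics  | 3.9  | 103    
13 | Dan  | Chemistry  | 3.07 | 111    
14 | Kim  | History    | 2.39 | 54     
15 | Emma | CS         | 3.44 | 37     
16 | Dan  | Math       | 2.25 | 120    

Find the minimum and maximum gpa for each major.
SELECT major, MIN(gpa), MAX(gpa)
FROM students
GROUP BY major

Result:
  CS: min=3.44, max=3.44
  Chemistry: min=3.07, max=3.20
  Economics: min=2.39, max=3.98
  History: min=2.39, max=3.28
  Math: min=2.25, max=3.55
  Psychology: min=3.19, max=3.37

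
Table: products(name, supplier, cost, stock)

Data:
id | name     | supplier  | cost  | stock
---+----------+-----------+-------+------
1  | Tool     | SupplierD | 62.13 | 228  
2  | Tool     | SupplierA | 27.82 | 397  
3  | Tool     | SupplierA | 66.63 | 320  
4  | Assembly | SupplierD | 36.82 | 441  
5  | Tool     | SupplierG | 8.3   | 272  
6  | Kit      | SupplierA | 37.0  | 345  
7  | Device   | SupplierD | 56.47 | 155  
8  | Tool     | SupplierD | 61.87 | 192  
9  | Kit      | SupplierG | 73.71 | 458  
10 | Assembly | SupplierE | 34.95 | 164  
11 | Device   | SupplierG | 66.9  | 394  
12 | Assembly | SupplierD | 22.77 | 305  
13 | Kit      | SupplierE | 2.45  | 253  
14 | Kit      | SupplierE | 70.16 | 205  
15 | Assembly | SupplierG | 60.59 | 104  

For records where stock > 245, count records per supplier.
SELECT supplier, COUNT(*)
FROM products
WHERE stock > 245
GROUP BY supplier

Note: WHERE filters rows before grouping.

Result:
  SupplierA: 3
  SupplierD: 2
  SupplierE: 1
  SupplierG: 3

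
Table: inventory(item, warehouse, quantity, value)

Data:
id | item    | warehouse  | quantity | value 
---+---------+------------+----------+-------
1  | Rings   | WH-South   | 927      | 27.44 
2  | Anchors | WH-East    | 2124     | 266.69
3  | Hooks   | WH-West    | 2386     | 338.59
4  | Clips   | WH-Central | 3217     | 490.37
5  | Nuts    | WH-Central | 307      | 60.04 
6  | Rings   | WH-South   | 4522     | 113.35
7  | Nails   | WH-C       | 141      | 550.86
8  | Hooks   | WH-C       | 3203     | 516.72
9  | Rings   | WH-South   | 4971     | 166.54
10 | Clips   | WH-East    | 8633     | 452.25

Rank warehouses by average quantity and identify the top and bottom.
SELECT warehouse, AVG(quantity)
FROM inventory
GROUP BY warehouse
ORDER BY AVG(quantity)

All groups:
  WH-C: 1672.00
  WH-Central: 1762.00
  WH-West: 2386.00
  WH-South: 3473.33
  WH-East: 5378.50

Highest: WH-East (5378.50)
Lowest: WH-C (1672.00)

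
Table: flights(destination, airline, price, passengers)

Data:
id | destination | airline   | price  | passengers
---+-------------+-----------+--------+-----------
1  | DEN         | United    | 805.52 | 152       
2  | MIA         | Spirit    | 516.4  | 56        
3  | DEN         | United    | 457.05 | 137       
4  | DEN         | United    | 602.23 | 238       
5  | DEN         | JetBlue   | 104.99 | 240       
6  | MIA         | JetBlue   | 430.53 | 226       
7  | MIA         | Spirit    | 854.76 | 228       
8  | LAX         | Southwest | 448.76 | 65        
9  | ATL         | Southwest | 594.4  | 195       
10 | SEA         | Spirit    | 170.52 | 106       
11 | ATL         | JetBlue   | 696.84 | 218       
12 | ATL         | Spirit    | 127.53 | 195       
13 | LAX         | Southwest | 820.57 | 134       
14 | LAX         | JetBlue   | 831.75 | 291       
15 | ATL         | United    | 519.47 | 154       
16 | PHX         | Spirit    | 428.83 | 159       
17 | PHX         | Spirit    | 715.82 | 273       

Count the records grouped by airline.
SELECT airline, COUNT(*) as count
FROM flights
GROUP BY airline

Result:
  JetBlue: 4
  Southwest: 3
  Spirit: 6
  United: 4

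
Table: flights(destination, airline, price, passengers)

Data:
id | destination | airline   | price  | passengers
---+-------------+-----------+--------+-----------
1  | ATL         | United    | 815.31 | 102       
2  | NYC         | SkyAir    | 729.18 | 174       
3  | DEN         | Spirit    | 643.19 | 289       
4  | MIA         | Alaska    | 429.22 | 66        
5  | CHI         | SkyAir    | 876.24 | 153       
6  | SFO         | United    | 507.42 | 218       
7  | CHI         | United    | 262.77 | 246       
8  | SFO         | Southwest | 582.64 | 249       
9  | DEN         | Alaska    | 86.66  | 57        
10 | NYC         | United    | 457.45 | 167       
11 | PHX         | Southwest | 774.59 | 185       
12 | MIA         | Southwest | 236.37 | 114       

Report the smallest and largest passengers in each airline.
SELECT airline, MIN(passengers), MAX(passengers)
FROM flights
GROUP BY airline

Result:
  Alaska: min=57, max=66
  SkyAir: min=153, max=174
  Southwest: min=114, max=249
  Spirit: min=289, max=289
  United: min=102, max=246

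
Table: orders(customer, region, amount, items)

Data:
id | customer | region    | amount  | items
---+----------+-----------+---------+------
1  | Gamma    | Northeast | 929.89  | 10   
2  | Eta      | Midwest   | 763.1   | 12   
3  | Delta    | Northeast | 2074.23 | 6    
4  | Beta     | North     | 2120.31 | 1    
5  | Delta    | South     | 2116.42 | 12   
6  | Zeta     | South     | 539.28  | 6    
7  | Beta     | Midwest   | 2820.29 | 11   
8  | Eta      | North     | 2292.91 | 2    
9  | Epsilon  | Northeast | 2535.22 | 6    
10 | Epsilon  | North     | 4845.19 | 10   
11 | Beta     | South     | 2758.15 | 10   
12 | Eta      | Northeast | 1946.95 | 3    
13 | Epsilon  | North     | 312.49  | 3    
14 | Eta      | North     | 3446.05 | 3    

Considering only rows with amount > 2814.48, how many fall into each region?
SELECT region, COUNT(*)
FROM orders
WHERE amount > 2814.48
GROUP BY region

Note: WHERE filters rows before grouping.

Result:
  Midwest: 1
  North: 2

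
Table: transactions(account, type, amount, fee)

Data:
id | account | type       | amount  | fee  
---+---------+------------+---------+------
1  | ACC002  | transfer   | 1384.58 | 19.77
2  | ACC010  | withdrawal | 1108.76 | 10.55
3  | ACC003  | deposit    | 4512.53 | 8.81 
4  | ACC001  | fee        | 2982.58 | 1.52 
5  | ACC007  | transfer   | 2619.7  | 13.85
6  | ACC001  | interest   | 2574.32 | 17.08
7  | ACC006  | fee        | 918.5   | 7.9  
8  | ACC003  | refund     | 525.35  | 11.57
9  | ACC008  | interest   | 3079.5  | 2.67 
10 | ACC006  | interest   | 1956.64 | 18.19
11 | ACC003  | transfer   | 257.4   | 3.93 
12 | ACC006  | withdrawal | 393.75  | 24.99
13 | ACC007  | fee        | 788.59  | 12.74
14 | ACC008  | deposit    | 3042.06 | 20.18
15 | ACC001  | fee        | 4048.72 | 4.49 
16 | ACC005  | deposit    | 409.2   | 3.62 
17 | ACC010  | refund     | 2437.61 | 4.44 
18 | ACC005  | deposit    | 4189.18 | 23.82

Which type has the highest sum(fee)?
SELECT type, SUM(fee) as val
FROM transactions
GROUP BY type
ORDER BY val DESC
LIMIT 1

Result: deposit with sum(fee) = 56.43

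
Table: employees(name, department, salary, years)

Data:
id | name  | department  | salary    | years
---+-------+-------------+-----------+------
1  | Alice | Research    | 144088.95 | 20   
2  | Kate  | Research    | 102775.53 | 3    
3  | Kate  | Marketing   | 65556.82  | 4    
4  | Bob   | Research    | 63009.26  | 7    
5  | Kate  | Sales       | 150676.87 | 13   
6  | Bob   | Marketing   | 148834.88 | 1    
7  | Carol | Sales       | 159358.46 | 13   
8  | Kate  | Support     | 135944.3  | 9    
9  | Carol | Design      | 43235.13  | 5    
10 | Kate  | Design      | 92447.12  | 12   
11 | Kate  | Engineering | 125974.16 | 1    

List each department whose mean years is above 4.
SELECT department, AVG(years)
FROM employees
GROUP BY department
HAVING AVG(years) > 4

Result:
  Design: avg=8.50
  Research: avg=10.00
  Sales: avg=13.00
  Support: avg=9.00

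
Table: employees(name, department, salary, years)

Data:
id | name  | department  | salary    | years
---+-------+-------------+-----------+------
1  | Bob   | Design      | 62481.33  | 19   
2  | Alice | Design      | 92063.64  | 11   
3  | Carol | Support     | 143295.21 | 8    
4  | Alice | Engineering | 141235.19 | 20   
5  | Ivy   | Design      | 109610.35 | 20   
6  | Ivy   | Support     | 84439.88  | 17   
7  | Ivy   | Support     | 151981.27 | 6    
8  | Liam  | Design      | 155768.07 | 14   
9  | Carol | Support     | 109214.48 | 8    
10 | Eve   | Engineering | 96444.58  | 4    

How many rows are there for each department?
SELECT department, COUNT(*) as count
FROM employees
GROUP BY department

Result:
  Design: 4
  Engineering: 2
  Support: 4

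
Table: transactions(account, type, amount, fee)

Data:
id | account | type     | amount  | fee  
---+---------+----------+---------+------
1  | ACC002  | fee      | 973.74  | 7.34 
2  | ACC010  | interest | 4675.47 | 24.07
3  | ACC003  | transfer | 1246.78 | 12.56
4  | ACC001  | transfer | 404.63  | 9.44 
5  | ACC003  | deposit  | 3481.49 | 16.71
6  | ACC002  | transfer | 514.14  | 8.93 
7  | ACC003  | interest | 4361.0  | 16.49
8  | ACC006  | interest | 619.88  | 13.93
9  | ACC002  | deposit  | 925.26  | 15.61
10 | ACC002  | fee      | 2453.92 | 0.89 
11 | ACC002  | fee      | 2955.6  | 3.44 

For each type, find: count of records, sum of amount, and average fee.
SELECT type,
       COUNT(*) as cnt,
       SUM(amount) as total_amount,
       AVG(fee) as avg_fee
FROM transactions
GROUP BY type

Result:
  deposit: 2 records, 4406.75 total amount, 16.16 avg fee
  fee: 3 records, 6383.26 total amount, 3.89 avg fee
  interest: 3 records, 9656.35 total amount, 18.16 avg fee
  transfer: 3 records, 2165.55 total amount, 10.31 avg fee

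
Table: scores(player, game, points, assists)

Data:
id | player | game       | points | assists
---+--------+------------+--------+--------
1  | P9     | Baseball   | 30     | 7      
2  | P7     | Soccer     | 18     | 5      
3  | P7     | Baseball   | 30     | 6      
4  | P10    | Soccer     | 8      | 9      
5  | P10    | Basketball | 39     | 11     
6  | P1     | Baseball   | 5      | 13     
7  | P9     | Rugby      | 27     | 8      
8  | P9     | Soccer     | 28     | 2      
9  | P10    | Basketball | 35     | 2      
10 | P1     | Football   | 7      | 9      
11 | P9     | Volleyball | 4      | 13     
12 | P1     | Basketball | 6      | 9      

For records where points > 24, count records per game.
SELECT game, COUNT(*)
FROM scores
WHERE points > 24
GROUP BY game

Note: WHERE filters rows before grouping.

Result:
  Baseball: 2
  Basketball: 2
  Rugby: 1
  Soccer: 1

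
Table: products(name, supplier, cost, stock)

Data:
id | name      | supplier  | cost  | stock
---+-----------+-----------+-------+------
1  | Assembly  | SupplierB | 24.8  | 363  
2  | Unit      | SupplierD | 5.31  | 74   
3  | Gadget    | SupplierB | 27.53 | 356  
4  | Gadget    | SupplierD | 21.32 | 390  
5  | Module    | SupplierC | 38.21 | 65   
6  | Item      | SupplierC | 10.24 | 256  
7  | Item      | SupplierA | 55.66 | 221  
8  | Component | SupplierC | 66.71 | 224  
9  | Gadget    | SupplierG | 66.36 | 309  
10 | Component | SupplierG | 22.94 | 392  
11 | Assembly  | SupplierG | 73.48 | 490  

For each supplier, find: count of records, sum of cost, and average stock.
SELECT supplier,
       COUNT(*) as cnt,
       SUM(cost) as total_cost,
       AVG(stock) as avg_stock
FROM products
GROUP BY supplier

Result:
  SupplierA: 1 records, 55.66 total cost, 221.00 avg stock
  SupplierB: 2 records, 52.33 total cost, 359.50 avg stock
  SupplierC: 3 records, 115.16 total cost, 181.67 avg stock
  SupplierD: 2 records, 26.63 total cost, 232.00 avg stock
  SupplierG: 3 records, 162.78 total cost, 397.00 avg stock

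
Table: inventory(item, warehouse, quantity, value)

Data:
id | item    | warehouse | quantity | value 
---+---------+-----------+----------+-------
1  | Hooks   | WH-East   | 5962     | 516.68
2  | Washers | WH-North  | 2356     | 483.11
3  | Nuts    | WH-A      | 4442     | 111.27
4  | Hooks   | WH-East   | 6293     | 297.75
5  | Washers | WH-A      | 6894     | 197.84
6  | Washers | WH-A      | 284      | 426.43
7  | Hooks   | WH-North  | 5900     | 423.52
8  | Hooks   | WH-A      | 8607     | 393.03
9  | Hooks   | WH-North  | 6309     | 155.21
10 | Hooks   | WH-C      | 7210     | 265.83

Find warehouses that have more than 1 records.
SELECT warehouse, COUNT(*) as cnt
FROM inventory
GROUP BY warehouse
HAVING COUNT(*) > 1

Result:
  WH-A: 4
  WH-East: 2
  WH-North: 3

Note: HAVING filters groups after aggregation, WHERE filters rows before.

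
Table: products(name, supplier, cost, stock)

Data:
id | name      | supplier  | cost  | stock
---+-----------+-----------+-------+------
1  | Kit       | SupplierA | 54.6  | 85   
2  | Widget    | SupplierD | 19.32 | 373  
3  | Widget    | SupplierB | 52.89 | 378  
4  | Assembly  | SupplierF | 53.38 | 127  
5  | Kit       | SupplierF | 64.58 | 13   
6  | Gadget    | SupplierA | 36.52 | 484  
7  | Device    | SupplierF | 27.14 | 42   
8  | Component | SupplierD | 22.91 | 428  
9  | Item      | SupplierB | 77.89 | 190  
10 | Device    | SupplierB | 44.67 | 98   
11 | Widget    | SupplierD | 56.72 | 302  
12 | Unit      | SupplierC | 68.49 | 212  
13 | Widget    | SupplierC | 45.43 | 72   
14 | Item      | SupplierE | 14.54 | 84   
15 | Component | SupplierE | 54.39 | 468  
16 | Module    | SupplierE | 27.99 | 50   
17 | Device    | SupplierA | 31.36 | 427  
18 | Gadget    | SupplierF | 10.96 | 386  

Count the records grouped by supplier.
SELECT supplier, COUNT(*) as count
FROM products
GROUP BY supplier

Result:
  SupplierA: 3
  SupplierB: 3
  SupplierC: 2
  SupplierD: 3
  SupplierE: 3
  SupplierF: 4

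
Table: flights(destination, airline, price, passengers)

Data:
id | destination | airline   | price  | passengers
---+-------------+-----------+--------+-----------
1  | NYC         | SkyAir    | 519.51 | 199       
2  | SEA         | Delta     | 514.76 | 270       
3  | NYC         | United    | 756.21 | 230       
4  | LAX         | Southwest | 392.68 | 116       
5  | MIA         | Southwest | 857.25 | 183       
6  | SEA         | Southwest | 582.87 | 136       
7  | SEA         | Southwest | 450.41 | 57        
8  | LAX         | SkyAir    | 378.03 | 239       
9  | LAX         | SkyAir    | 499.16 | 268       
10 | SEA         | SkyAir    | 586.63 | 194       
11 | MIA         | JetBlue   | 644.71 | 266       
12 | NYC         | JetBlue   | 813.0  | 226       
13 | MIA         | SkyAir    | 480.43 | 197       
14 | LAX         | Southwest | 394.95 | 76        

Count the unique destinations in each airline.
SELECT airline, COUNT(DISTINCT destination)
FROM flights
GROUP BY airline

Result:
  Delta: 1 distinct
  JetBlue: 2 distinct
  SkyAir: 4 distinct
  Southwest: 3 distinct
  United: 1 distinct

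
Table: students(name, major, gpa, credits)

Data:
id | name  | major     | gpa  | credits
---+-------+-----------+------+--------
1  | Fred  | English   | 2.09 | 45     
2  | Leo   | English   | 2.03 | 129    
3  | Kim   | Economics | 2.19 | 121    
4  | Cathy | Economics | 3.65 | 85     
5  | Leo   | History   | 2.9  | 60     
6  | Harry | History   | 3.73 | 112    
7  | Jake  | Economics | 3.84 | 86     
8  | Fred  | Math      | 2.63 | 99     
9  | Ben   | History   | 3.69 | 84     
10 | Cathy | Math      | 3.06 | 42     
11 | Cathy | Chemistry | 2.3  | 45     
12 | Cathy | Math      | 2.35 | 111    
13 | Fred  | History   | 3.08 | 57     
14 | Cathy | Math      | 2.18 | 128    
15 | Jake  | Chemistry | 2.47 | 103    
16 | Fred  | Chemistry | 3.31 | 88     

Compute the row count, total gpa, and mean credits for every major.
SELECT major,
       COUNT(*) as cnt,
       SUM(gpa) as total_gpa,
       AVG(credits) as avg_credits
FROM students
GROUP BY major

Result:
  Chemistry: 3 records, 8.08 total gpa, 78.67 avg credits
  Economics: 3 records, 9.68 total gpa, 97.33 avg credits
  English: 2 records, 4.12 total gpa, 87.00 avg credits
  History: 4 records, 13.40 total gpa, 78.25 avg credits
  Math: 4 records, 10.22 total gpa, 95.00 avg credits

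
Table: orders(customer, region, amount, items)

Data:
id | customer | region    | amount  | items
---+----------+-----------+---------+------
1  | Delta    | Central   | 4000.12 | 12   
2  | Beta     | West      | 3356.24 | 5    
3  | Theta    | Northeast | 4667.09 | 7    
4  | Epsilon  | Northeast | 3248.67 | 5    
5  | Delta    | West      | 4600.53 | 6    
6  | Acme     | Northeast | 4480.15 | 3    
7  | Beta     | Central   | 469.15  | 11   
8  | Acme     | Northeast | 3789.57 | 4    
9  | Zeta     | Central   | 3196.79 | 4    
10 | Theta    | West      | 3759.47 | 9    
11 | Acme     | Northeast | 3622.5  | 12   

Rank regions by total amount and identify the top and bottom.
SELECT region, SUM(amount)
FROM orders
GROUP BY region
ORDER BY SUM(amount)

All groups:
  Central: 7666.06
  West: 11716.24
  Northeast: 19807.98

Highest: Northeast (19807.98)
Lowest: Central (7666.06)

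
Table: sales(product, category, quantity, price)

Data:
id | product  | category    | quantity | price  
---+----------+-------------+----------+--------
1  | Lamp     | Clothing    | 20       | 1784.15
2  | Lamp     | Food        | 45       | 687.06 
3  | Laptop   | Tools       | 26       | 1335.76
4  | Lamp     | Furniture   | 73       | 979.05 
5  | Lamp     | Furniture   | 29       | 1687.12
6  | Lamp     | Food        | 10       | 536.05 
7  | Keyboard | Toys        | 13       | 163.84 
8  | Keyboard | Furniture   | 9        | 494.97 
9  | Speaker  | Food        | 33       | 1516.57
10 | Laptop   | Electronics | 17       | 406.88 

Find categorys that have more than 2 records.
SELECT category, COUNT(*) as cnt
FROM sales
GROUP BY category
HAVING COUNT(*) > 2

Result:
  Food: 3
  Furniture: 3

Note: HAVING filters groups after aggregation, WHERE filters rows before.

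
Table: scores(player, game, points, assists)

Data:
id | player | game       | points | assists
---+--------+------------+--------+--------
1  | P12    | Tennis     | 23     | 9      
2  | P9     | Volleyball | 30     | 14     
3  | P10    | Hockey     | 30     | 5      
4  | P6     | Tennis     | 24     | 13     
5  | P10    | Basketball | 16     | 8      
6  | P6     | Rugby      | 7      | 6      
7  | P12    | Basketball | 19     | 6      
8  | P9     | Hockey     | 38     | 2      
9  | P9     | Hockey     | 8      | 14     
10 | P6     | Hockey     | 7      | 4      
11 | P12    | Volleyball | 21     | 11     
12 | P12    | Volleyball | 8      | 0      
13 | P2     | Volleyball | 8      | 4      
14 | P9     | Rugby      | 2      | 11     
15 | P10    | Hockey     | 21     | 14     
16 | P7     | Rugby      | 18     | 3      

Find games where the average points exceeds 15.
SELECT game, AVG(points)
FROM scores
GROUP BY game
HAVING AVG(points) > 15

Result:
  Basketball: avg=17.50
  Hockey: avg=20.80
  Tennis: avg=23.50
  Volleyball: avg=16.75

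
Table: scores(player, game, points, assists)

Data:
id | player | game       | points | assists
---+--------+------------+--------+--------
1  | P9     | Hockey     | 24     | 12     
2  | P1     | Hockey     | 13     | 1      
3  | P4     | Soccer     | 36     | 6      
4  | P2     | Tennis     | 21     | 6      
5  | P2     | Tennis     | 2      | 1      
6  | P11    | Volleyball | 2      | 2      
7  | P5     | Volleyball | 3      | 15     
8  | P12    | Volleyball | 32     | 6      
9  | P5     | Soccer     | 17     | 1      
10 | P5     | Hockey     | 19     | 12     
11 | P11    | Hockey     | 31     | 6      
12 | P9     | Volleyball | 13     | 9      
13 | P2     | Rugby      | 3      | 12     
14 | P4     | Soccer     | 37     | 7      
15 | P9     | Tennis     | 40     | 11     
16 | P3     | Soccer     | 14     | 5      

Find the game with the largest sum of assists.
SELECT game, SUM(assists) as val
FROM scores
GROUP BY game
ORDER BY val DESC
LIMIT 1

Result: Volleyball with sum(assists) = 32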